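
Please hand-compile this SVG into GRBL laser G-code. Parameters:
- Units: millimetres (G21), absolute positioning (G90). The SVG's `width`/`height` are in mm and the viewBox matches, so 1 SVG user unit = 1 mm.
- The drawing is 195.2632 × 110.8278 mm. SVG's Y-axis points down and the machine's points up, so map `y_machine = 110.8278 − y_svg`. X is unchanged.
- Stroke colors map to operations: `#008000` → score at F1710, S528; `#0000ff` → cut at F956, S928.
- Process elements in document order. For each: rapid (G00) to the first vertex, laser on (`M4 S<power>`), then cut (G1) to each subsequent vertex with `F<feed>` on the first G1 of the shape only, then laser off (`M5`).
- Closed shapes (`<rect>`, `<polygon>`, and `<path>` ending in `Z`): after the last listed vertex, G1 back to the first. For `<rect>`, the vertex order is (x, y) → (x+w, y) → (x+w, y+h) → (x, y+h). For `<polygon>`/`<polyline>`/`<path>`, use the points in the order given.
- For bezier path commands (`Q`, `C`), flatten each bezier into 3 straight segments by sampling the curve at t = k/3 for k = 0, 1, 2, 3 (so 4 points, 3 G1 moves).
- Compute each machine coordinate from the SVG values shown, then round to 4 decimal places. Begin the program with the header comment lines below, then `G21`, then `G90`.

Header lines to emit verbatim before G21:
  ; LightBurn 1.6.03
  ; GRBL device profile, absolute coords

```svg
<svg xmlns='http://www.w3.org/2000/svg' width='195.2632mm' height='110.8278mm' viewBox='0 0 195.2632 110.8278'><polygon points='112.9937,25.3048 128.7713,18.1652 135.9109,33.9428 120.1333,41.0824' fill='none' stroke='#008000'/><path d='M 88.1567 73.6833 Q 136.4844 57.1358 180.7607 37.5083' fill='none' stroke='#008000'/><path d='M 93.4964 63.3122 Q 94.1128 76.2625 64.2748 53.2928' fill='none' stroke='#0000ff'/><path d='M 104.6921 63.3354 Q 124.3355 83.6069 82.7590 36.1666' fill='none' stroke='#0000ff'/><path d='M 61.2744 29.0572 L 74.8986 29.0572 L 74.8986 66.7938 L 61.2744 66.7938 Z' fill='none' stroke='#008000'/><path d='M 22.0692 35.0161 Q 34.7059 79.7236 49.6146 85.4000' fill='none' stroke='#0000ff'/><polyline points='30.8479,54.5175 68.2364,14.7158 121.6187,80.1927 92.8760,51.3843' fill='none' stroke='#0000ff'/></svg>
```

viewBox `0 0 195.2632 110.8278` with mm width/height → 1 unit = 1 mm. Flip: y_m = 110.8278 − y_svg.

**Shape 1** — `<polygon>` regular polygon, stroke `#008000` → score (S528, F1710). Machine vertices: (112.9937,85.5230) → (128.7713,92.6626) → (135.9109,76.8850) → (120.1333,69.7454) → (112.9937,85.5230). Closed: final G1 returns to the first vertex.

**Shape 2** — `<path>` quadratic bezier, stroke `#008000` → score (S528, F1710). Control points (SVG): P0=(88.1567,73.6833), P1=(136.4844,57.1358), P2=(180.7607,37.5083); sampled at t=k/3. Machine vertices: (88.1567,37.1445) → (119.9250,48.5184) → (150.7930,60.5767) → (180.7607,73.3195). Open path.

**Shape 3** — `<path>` quadratic bezier, stroke `#0000ff` → cut (S928, F956). Control points (SVG): P0=(93.4964,63.3122), P1=(94.1128,76.2625), P2=(64.2748,53.2928); sampled at t=k/3. Machine vertices: (93.4964,47.5156) → (90.5235,42.8732) → (80.7830,46.2130) → (64.2748,57.5350). Open path.

**Shape 4** — `<path>` quadratic bezier, stroke `#0000ff` → cut (S928, F956). Control points (SVG): P0=(104.6921,63.3354), P1=(124.3355,83.6069), P2=(82.7590,36.1666); sampled at t=k/3. Machine vertices: (104.6921,47.4924) → (110.9855,41.5016) → (103.6745,50.5579) → (82.7590,74.6612). Open path.

**Shape 5** — `<path>` rectangle, stroke `#008000` → score (S528, F1710). Machine vertices: (61.2744,81.7706) → (74.8986,81.7706) → (74.8986,44.0340) → (61.2744,44.0340) → (61.2744,81.7706). Closed: final G1 returns to the first vertex.

**Shape 6** — `<path>` quadratic bezier, stroke `#0000ff` → cut (S928, F956). Control points (SVG): P0=(22.0692,35.0161), P1=(34.7059,79.7236), P2=(49.6146,85.4000); sampled at t=k/3. Machine vertices: (22.0692,75.8117) → (30.7461,50.3435) → (39.9279,33.5489) → (49.6146,25.4278). Open path.

**Shape 7** — `<polyline>` open polyline, stroke `#0000ff` → cut (S928, F956). Machine vertices: (30.8479,56.3103) → (68.2364,96.1120) → (121.6187,30.6351) → (92.8760,59.4435). Open path.

; LightBurn 1.6.03
; GRBL device profile, absolute coords
G21
G90
G00 X112.9937 Y85.5230
M4 S528
G1 X128.7713 Y92.6626 F1710
G1 X135.9109 Y76.8850
G1 X120.1333 Y69.7454
G1 X112.9937 Y85.5230
M5
G00 X88.1567 Y37.1445
M4 S528
G1 X119.9250 Y48.5184 F1710
G1 X150.7930 Y60.5767
G1 X180.7607 Y73.3195
M5
G00 X93.4964 Y47.5156
M4 S928
G1 X90.5235 Y42.8732 F956
G1 X80.7830 Y46.2130
G1 X64.2748 Y57.5350
M5
G00 X104.6921 Y47.4924
M4 S928
G1 X110.9855 Y41.5016 F956
G1 X103.6745 Y50.5579
G1 X82.7590 Y74.6612
M5
G00 X61.2744 Y81.7706
M4 S528
G1 X74.8986 Y81.7706 F1710
G1 X74.8986 Y44.0340
G1 X61.2744 Y44.0340
G1 X61.2744 Y81.7706
M5
G00 X22.0692 Y75.8117
M4 S928
G1 X30.7461 Y50.3435 F956
G1 X39.9279 Y33.5489
G1 X49.6146 Y25.4278
M5
G00 X30.8479 Y56.3103
M4 S928
G1 X68.2364 Y96.1120 F956
G1 X121.6187 Y30.6351
G1 X92.8760 Y59.4435
M5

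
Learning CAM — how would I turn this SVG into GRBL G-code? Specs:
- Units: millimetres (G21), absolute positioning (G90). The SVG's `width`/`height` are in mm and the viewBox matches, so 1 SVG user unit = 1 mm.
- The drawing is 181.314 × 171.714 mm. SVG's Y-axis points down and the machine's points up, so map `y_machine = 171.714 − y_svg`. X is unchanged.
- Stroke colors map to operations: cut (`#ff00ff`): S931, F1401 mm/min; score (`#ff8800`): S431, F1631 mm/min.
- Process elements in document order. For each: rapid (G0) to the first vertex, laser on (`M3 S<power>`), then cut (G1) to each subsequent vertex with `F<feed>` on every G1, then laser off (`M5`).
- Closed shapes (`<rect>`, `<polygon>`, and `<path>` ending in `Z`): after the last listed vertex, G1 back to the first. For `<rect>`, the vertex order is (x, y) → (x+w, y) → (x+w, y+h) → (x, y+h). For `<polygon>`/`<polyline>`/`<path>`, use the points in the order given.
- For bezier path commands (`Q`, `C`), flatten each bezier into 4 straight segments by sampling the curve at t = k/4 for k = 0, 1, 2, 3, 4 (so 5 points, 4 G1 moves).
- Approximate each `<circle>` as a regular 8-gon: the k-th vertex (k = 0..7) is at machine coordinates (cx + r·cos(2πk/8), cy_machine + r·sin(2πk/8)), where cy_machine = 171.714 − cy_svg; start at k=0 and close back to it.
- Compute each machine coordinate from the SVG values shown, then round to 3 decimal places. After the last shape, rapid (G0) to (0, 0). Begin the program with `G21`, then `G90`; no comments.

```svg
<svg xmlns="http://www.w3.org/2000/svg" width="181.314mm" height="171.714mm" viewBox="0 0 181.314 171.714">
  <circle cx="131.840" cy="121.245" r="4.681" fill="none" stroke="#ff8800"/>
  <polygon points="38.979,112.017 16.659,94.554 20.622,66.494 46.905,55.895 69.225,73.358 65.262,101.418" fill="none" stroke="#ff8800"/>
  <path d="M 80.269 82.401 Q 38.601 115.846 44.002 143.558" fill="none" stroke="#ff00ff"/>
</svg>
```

Since the viewBox matches the mm dimensions, user units are millimetres directly. The only transform is the Y-flip y_m = 171.714 − y_svg.

Shape 1 is a circle drawn with `<circle>`. Its stroke #ff8800 means score at S431, F1631. After flipping Y the toolpath is (136.521,50.469) → (135.150,53.779) → (131.840,55.150) → (128.530,53.779) → (127.159,50.469) → (128.530,47.159) → (131.840,45.788) → (135.150,47.159) → (136.521,50.469), returning to the start.

Shape 2 is a regular polygon drawn with `<polygon>`. Its stroke #ff8800 means score at S431, F1631. After flipping Y the toolpath is (38.979,59.697) → (16.659,77.160) → (20.622,105.220) → (46.905,115.819) → (69.225,98.356) → (65.262,70.296) → (38.979,59.697), returning to the start.

Shape 3 is a quadratic bezier drawn with `<path>`. Its stroke #ff00ff means cut at S931, F1401. After flipping Y the toolpath is (80.269,89.313) → (62.377,72.949) → (50.368,57.301) → (44.243,42.370) → (44.002,28.156).

G21
G90
G0 X136.521 Y50.469
M3 S431
G1 X135.150 Y53.779 F1631
G1 X131.840 Y55.150 F1631
G1 X128.530 Y53.779 F1631
G1 X127.159 Y50.469 F1631
G1 X128.530 Y47.159 F1631
G1 X131.840 Y45.788 F1631
G1 X135.150 Y47.159 F1631
G1 X136.521 Y50.469 F1631
M5
G0 X38.979 Y59.697
M3 S431
G1 X16.659 Y77.160 F1631
G1 X20.622 Y105.220 F1631
G1 X46.905 Y115.819 F1631
G1 X69.225 Y98.356 F1631
G1 X65.262 Y70.296 F1631
G1 X38.979 Y59.697 F1631
M5
G0 X80.269 Y89.313
M3 S931
G1 X62.377 Y72.949 F1401
G1 X50.368 Y57.301 F1401
G1 X44.243 Y42.370 F1401
G1 X44.002 Y28.156 F1401
M5
G0 X0.000 Y0.000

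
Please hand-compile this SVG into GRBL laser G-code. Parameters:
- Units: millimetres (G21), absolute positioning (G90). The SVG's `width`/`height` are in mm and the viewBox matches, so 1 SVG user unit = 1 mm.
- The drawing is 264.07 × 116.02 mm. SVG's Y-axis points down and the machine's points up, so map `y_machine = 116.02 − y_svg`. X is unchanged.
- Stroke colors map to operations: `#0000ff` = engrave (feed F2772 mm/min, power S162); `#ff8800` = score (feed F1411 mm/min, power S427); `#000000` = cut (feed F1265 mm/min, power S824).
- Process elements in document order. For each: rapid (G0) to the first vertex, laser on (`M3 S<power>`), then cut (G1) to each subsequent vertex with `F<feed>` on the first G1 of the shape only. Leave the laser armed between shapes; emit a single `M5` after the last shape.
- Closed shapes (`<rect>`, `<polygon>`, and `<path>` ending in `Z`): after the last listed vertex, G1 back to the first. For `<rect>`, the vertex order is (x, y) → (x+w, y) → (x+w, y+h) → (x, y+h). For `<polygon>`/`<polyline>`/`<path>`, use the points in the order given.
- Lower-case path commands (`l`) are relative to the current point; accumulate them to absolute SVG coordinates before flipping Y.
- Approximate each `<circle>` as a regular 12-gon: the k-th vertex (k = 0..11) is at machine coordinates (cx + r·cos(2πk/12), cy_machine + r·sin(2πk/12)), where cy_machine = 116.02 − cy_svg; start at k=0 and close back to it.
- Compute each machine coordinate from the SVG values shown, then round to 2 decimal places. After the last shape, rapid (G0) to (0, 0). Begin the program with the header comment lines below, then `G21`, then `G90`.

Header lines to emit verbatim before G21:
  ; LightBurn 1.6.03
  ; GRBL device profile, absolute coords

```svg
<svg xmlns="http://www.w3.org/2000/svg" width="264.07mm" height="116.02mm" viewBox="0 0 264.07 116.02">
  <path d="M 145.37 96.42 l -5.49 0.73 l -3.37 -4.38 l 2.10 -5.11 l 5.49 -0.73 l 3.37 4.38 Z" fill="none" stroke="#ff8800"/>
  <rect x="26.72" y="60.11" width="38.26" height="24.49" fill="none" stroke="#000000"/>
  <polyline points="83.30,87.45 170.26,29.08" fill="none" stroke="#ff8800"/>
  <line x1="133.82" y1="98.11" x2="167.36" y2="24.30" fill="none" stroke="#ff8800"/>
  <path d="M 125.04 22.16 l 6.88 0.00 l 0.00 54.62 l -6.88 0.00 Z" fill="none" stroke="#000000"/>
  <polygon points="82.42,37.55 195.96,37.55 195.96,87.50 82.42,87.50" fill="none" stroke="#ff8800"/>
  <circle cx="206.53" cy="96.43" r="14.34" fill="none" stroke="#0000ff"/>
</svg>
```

1 u = 1 mm; y_m = 116.02 − y.

[1] `<path>` regular polygon, #ff8800→score S427 F1411: (145.37,19.60) → (139.88,18.87) → (136.51,23.25) → (138.61,28.36) → (144.10,29.09) → (147.47,24.71) → (145.37,19.60) (closed)

[2] `<rect>` rectangle, #000000→cut S824 F1265: (26.72,55.91) → (64.98,55.91) → (64.98,31.42) → (26.72,31.42) → (26.72,55.91) (closed)

[3] `<polyline>` line segment, #ff8800→score S427 F1411: (83.30,28.57) → (170.26,86.94)

[4] `<line>` line segment, #ff8800→score S427 F1411: (133.82,17.91) → (167.36,91.72)

[5] `<path>` rectangle, #000000→cut S824 F1265: (125.04,93.86) → (131.92,93.86) → (131.92,39.24) → (125.04,39.24) → (125.04,93.86) (closed)

[6] `<polygon>` rectangle, #ff8800→score S427 F1411: (82.42,78.47) → (195.96,78.47) → (195.96,28.52) → (82.42,28.52) → (82.42,78.47) (closed)

[7] `<circle>` circle, #0000ff→engrave S162 F2772: (220.87,19.59) → (218.95,26.76) → (213.70,32.01) → (206.53,33.93) → (199.36,32.01) → (194.11,26.76) → (192.19,19.59) → (194.11,12.42) → (199.36,7.17) → (206.53,5.25) → (213.70,7.17) → (218.95,12.42) → (220.87,19.59) (closed)

; LightBurn 1.6.03
; GRBL device profile, absolute coords
G21
G90
G0 X145.37 Y19.60
M3 S427
G1 X139.88 Y18.87 F1411
G1 X136.51 Y23.25
G1 X138.61 Y28.36
G1 X144.10 Y29.09
G1 X147.47 Y24.71
G1 X145.37 Y19.60
G0 X26.72 Y55.91
M3 S824
G1 X64.98 Y55.91 F1265
G1 X64.98 Y31.42
G1 X26.72 Y31.42
G1 X26.72 Y55.91
G0 X83.30 Y28.57
M3 S427
G1 X170.26 Y86.94 F1411
G0 X133.82 Y17.91
M3 S427
G1 X167.36 Y91.72 F1411
G0 X125.04 Y93.86
M3 S824
G1 X131.92 Y93.86 F1265
G1 X131.92 Y39.24
G1 X125.04 Y39.24
G1 X125.04 Y93.86
G0 X82.42 Y78.47
M3 S427
G1 X195.96 Y78.47 F1411
G1 X195.96 Y28.52
G1 X82.42 Y28.52
G1 X82.42 Y78.47
G0 X220.87 Y19.59
M3 S162
G1 X218.95 Y26.76 F2772
G1 X213.70 Y32.01
G1 X206.53 Y33.93
G1 X199.36 Y32.01
G1 X194.11 Y26.76
G1 X192.19 Y19.59
G1 X194.11 Y12.42
G1 X199.36 Y7.17
G1 X206.53 Y5.25
G1 X213.70 Y7.17
G1 X218.95 Y12.42
G1 X220.87 Y19.59
M5
G0 X0.00 Y0.00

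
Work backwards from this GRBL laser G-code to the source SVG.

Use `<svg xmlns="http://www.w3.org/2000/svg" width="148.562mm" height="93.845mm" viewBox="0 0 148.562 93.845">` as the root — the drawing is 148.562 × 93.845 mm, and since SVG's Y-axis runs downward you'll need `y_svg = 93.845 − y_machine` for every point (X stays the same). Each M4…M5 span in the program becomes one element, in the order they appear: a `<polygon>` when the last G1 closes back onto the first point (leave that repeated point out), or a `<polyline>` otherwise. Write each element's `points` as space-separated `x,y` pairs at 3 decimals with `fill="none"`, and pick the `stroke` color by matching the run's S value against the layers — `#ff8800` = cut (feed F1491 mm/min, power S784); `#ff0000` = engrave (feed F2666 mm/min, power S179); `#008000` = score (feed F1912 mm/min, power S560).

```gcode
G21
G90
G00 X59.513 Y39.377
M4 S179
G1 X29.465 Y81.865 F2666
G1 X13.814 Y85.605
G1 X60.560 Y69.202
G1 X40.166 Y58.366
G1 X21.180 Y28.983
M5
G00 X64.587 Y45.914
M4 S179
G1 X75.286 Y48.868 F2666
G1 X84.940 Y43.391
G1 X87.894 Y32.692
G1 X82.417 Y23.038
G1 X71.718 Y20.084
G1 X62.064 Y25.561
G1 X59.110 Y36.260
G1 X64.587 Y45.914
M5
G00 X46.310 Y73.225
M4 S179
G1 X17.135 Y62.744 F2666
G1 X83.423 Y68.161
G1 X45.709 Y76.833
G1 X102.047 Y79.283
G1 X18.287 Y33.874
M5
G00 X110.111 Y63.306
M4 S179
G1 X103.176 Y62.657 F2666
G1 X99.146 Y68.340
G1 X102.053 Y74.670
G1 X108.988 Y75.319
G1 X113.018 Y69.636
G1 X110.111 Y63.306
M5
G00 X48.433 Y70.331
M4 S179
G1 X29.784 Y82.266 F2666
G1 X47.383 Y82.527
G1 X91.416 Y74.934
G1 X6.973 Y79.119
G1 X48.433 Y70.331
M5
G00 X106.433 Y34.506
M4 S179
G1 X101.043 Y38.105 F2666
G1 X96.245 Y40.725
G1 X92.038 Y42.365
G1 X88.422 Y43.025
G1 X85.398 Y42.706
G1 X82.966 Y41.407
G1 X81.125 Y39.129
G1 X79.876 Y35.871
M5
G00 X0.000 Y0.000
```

<svg xmlns="http://www.w3.org/2000/svg" width="148.562mm" height="93.845mm" viewBox="0 0 148.562 93.845">
  <polyline points="59.513,54.468 29.465,11.980 13.814,8.240 60.560,24.643 40.166,35.479 21.180,64.862" fill="none" stroke="#ff0000"/>
  <polygon points="64.587,47.931 75.286,44.977 84.940,50.454 87.894,61.153 82.417,70.807 71.718,73.761 62.064,68.284 59.110,57.585" fill="none" stroke="#ff0000"/>
  <polyline points="46.310,20.620 17.135,31.101 83.423,25.684 45.709,17.012 102.047,14.562 18.287,59.971" fill="none" stroke="#ff0000"/>
  <polygon points="110.111,30.539 103.176,31.188 99.146,25.505 102.053,19.175 108.988,18.526 113.018,24.209" fill="none" stroke="#ff0000"/>
  <polygon points="48.433,23.514 29.784,11.579 47.383,11.318 91.416,18.911 6.973,14.726" fill="none" stroke="#ff0000"/>
  <polyline points="106.433,59.339 101.043,55.740 96.245,53.120 92.038,51.480 88.422,50.820 85.398,51.139 82.966,52.438 81.125,54.716 79.876,57.974" fill="none" stroke="#ff0000"/>
</svg>

y_svg = 93.845 − y_m. Every run uses S179, so all elements get stroke `#ff0000` (engrave).

[1] open run; points: 59.513,54.468 29.465,11.980 13.814,8.240 60.560,24.643 40.166,35.479 21.180,64.862

[2] closed run; points: 64.587,47.931 75.286,44.977 84.940,50.454 87.894,61.153 82.417,70.807 71.718,73.761 62.064,68.284 59.110,57.585

[3] open run; points: 46.310,20.620 17.135,31.101 83.423,25.684 45.709,17.012 102.047,14.562 18.287,59.971

[4] closed run; points: 110.111,30.539 103.176,31.188 99.146,25.505 102.053,19.175 108.988,18.526 113.018,24.209

[5] closed run; points: 48.433,23.514 29.784,11.579 47.383,11.318 91.416,18.911 6.973,14.726

[6] open run; points: 106.433,59.339 101.043,55.740 96.245,53.120 92.038,51.480 88.422,50.820 85.398,51.139 82.966,52.438 81.125,54.716 79.876,57.974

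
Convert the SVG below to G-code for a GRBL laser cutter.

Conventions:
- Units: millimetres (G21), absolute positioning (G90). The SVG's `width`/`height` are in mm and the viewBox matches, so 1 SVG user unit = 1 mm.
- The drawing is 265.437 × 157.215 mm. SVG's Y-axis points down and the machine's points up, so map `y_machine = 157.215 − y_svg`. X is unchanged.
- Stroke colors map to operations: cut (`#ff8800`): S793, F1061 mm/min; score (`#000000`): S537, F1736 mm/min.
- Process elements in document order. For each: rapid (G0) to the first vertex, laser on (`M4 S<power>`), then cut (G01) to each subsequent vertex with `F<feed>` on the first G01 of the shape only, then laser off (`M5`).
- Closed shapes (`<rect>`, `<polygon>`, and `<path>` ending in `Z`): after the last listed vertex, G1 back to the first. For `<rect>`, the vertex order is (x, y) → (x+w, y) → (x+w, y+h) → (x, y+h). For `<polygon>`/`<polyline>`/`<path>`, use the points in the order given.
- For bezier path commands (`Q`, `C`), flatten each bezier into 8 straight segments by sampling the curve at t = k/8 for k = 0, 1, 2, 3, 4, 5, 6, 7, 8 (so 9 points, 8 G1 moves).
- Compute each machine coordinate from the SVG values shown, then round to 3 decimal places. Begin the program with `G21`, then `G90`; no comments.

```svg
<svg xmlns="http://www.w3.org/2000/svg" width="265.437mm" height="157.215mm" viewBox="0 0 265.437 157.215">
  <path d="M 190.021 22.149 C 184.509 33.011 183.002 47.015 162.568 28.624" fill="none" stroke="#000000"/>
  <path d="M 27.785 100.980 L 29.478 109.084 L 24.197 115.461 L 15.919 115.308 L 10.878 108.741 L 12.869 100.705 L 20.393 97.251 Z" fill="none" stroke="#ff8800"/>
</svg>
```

G21
G90
G0 X190.021 Y135.066
M4 S537
G01 X188.097 Y130.915 F1736
G01 X186.280 Y126.886
G01 X184.300 Y123.395
G01 X181.890 Y120.859
G01 X178.781 Y119.694
G01 X174.703 Y120.317
G01 X169.388 Y123.143
G01 X162.568 Y128.591
M5
G0 X27.785 Y56.235
M4 S793
G01 X29.478 Y48.131 F1061
G01 X24.197 Y41.754
G01 X15.919 Y41.907
G01 X10.878 Y48.474
G01 X12.869 Y56.510
G01 X20.393 Y59.964
G01 X27.785 Y56.235
M5

Since the viewBox matches the mm dimensions, user units are millimetres directly. The only transform is the Y-flip y_m = 157.215 − y_svg.

Shape 1 is a cubic bezier drawn with `<path>`. Its stroke #000000 means score at S537, F1736. After flipping Y the toolpath is (190.021,135.066) → (188.097,130.915) → (186.280,126.886) → (184.300,123.395) → (181.890,120.859) → (178.781,119.694) → (174.703,120.317) → (169.388,123.143) → (162.568,128.591).

Shape 2 is a regular polygon drawn with `<path>`. Its stroke #ff8800 means cut at S793, F1061. After flipping Y the toolpath is (27.785,56.235) → (29.478,48.131) → (24.197,41.754) → (15.919,41.907) → (10.878,48.474) → (12.869,56.510) → (20.393,59.964) → (27.785,56.235), returning to the start.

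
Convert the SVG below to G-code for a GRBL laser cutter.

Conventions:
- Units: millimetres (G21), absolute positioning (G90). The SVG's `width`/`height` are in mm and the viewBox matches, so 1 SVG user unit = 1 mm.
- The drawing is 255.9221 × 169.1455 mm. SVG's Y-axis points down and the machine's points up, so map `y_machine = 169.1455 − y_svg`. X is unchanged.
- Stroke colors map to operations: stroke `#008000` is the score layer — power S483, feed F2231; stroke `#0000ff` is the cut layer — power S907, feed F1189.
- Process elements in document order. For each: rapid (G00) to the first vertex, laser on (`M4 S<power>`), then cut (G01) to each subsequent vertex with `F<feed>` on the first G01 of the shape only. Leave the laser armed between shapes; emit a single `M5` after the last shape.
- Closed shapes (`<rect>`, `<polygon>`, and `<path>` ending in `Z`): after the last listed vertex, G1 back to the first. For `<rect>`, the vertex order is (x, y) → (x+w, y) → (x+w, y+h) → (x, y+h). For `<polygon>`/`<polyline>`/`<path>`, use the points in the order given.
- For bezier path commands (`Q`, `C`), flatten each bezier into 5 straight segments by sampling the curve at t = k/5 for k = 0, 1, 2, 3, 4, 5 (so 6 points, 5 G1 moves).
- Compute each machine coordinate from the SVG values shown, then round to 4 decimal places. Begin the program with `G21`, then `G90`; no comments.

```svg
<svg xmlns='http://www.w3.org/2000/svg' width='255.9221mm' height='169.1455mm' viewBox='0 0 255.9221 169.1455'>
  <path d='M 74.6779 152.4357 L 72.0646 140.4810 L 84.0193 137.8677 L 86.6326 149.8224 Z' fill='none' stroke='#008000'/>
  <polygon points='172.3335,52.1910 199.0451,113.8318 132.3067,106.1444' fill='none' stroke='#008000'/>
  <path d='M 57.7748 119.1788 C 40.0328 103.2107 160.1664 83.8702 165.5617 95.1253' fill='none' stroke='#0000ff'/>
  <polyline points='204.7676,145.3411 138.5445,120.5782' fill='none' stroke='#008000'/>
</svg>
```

viewBox `0 0 255.9221 169.1455` with mm width/height → 1 unit = 1 mm. Flip: y_m = 169.1455 − y_svg.

**Shape 1** — `<path>` regular polygon, stroke `#008000` → score (S483, F2231). Machine vertices: (74.6779,16.7098) → (72.0646,28.6645) → (84.0193,31.2778) → (86.6326,19.3231) → (74.6779,16.7098). Closed: final G1 returns to the first vertex.

**Shape 2** — `<polygon>` regular polygon, stroke `#008000` → score (S483, F2231). Machine vertices: (172.3335,116.9545) → (199.0451,55.3137) → (132.3067,63.0011) → (172.3335,116.9545). Closed: final G1 returns to the first vertex.

**Shape 3** — `<path>` cubic bezier, stroke `#0000ff` → cut (S907, F1189). Control points (SVG): P0=(57.7748,119.1788), P1=(40.0328,103.2107), P2=(160.1664,83.8702), P3=(165.5617,95.1253); sampled at t=k/5. Machine vertices: (57.7748,49.9667) → (61.6538,59.6805) → (86.4974,68.5732) → (120.1802,75.0144) → (150.5768,77.3735) → (165.5617,74.0202). Open path.

**Shape 4** — `<polyline>` line segment, stroke `#008000` → score (S483, F2231). Machine vertices: (204.7676,23.8044) → (138.5445,48.5673). Open path.

G21
G90
G00 X74.6779 Y16.7098
M4 S483
G01 X72.0646 Y28.6645 F2231
G01 X84.0193 Y31.2778
G01 X86.6326 Y19.3231
G01 X74.6779 Y16.7098
G00 X172.3335 Y116.9545
M4 S483
G01 X199.0451 Y55.3137 F2231
G01 X132.3067 Y63.0011
G01 X172.3335 Y116.9545
G00 X57.7748 Y49.9667
M4 S907
G01 X61.6538 Y59.6805 F1189
G01 X86.4974 Y68.5732
G01 X120.1802 Y75.0144
G01 X150.5768 Y77.3735
G01 X165.5617 Y74.0202
G00 X204.7676 Y23.8044
M4 S483
G01 X138.5445 Y48.5673 F2231
M5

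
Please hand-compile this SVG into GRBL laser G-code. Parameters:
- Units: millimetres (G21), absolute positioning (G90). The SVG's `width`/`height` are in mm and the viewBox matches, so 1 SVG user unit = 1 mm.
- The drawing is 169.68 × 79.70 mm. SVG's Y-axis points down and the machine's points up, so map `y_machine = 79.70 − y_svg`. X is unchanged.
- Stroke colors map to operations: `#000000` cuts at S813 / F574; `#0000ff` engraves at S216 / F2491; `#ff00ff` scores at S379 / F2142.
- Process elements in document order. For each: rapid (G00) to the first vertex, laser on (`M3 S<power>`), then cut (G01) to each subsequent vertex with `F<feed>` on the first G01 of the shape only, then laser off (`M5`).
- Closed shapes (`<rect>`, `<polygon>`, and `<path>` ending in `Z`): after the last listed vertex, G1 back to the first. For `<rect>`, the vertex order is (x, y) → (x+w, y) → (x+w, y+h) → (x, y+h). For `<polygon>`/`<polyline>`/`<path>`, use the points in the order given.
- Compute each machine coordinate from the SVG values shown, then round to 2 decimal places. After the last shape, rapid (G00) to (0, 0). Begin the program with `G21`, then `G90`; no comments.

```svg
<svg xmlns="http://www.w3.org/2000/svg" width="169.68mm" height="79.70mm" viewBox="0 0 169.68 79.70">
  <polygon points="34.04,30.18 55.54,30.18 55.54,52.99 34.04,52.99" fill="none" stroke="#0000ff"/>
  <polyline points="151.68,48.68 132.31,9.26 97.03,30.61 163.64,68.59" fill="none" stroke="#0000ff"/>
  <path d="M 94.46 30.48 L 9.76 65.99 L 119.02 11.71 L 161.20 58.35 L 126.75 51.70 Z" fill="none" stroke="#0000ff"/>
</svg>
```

Since the viewBox matches the mm dimensions, user units are millimetres directly. The only transform is the Y-flip y_m = 79.70 − y_svg.

Shape 1 is a rectangle drawn with `<polygon>`. Its stroke #0000ff means engrave at S216, F2491. After flipping Y the toolpath is (34.04,49.52) → (55.54,49.52) → (55.54,26.71) → (34.04,26.71) → (34.04,49.52), returning to the start.

Shape 2 is a open polyline drawn with `<polyline>`. Its stroke #0000ff means engrave at S216, F2491. After flipping Y the toolpath is (151.68,31.02) → (132.31,70.44) → (97.03,49.09) → (163.64,11.11).

Shape 3 is a closed polygon drawn with `<path>`. Its stroke #0000ff means engrave at S216, F2491. After flipping Y the toolpath is (94.46,49.22) → (9.76,13.71) → (119.02,67.99) → (161.20,21.35) → (126.75,28.00) → (94.46,49.22), returning to the start.

G21
G90
G00 X34.04 Y49.52
M3 S216
G01 X55.54 Y49.52 F2491
G01 X55.54 Y26.71
G01 X34.04 Y26.71
G01 X34.04 Y49.52
M5
G00 X151.68 Y31.02
M3 S216
G01 X132.31 Y70.44 F2491
G01 X97.03 Y49.09
G01 X163.64 Y11.11
M5
G00 X94.46 Y49.22
M3 S216
G01 X9.76 Y13.71 F2491
G01 X119.02 Y67.99
G01 X161.20 Y21.35
G01 X126.75 Y28.00
G01 X94.46 Y49.22
M5
G00 X0.00 Y0.00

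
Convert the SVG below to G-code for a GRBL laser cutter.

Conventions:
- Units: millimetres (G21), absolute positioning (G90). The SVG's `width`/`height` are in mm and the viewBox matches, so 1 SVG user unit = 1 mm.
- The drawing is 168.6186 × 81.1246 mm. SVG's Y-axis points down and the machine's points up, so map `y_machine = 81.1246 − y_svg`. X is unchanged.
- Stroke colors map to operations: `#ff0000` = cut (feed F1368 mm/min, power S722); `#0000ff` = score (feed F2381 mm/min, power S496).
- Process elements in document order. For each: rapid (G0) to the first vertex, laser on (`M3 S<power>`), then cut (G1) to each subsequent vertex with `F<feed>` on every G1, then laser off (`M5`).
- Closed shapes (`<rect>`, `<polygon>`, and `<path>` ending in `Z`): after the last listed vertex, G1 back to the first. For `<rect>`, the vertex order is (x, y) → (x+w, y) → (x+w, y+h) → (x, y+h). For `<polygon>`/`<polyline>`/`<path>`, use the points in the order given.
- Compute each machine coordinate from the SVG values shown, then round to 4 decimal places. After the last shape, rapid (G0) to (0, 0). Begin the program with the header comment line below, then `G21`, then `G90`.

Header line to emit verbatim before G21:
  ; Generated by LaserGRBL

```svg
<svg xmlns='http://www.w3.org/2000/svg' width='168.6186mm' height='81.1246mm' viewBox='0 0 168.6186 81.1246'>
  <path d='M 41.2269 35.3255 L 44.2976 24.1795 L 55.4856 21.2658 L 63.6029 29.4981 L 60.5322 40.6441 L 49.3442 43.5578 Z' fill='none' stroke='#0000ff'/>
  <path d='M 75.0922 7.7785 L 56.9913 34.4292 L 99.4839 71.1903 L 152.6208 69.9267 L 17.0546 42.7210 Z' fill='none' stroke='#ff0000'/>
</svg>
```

viewBox `0 0 168.6186 81.1246` with mm width/height → 1 unit = 1 mm. Flip: y_m = 81.1246 − y_svg.

**Shape 1** — `<path>` regular polygon, stroke `#0000ff` → score (S496, F2381). Machine vertices: (41.2269,45.7991) → (44.2976,56.9451) → (55.4856,59.8588) → (63.6029,51.6265) → (60.5322,40.4805) → (49.3442,37.5668) → (41.2269,45.7991). Closed: final G1 returns to the first vertex.

**Shape 2** — `<path>` closed polygon, stroke `#ff0000` → cut (S722, F1368). Machine vertices: (75.0922,73.3461) → (56.9913,46.6954) → (99.4839,9.9343) → (152.6208,11.1979) → (17.0546,38.4036) → (75.0922,73.3461). Closed: final G1 returns to the first vertex.

; Generated by LaserGRBL
G21
G90
G0 X41.2269 Y45.7991
M3 S496
G1 X44.2976 Y56.9451 F2381
G1 X55.4856 Y59.8588 F2381
G1 X63.6029 Y51.6265 F2381
G1 X60.5322 Y40.4805 F2381
G1 X49.3442 Y37.5668 F2381
G1 X41.2269 Y45.7991 F2381
M5
G0 X75.0922 Y73.3461
M3 S722
G1 X56.9913 Y46.6954 F1368
G1 X99.4839 Y9.9343 F1368
G1 X152.6208 Y11.1979 F1368
G1 X17.0546 Y38.4036 F1368
G1 X75.0922 Y73.3461 F1368
M5
G0 X0.0000 Y0.0000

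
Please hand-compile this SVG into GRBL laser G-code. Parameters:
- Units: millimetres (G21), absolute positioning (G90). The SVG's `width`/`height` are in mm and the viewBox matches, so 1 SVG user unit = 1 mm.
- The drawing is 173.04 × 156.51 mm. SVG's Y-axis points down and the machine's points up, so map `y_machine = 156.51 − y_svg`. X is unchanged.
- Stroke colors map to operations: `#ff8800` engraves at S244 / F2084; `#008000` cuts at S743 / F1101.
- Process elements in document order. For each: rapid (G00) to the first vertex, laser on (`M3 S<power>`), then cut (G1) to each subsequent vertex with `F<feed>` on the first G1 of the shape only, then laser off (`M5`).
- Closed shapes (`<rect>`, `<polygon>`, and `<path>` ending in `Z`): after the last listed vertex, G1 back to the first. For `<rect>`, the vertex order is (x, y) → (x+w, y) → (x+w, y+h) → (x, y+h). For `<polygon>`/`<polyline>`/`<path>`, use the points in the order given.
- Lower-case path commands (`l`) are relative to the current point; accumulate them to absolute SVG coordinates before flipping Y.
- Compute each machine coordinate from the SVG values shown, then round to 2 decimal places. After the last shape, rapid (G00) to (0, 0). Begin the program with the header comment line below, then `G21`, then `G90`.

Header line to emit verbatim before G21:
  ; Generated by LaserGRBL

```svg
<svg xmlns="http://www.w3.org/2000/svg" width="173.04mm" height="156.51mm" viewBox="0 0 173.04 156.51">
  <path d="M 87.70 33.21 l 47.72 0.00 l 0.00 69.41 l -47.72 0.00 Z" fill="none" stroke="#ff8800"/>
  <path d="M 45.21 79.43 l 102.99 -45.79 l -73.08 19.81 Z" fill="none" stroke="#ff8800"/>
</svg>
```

; Generated by LaserGRBL
G21
G90
G00 X87.70 Y123.30
M3 S244
G1 X135.42 Y123.30 F2084
G1 X135.42 Y53.89
G1 X87.70 Y53.89
G1 X87.70 Y123.30
M5
G00 X45.21 Y77.08
M3 S244
G1 X148.20 Y122.87 F2084
G1 X75.12 Y103.06
G1 X45.21 Y77.08
M5
G00 X0.00 Y0.00

Since the viewBox matches the mm dimensions, user units are millimetres directly. The only transform is the Y-flip y_m = 156.51 − y_svg.

Shape 1 is a rectangle drawn with `<path>`. Its stroke #ff8800 means engrave at S244, F2084. After flipping Y the toolpath is (87.70,123.30) → (135.42,123.30) → (135.42,53.89) → (87.70,53.89) → (87.70,123.30), returning to the start.

Shape 2 is a closed polygon drawn with `<path>`. Its stroke #ff8800 means engrave at S244, F2084. After flipping Y the toolpath is (45.21,77.08) → (148.20,122.87) → (75.12,103.06) → (45.21,77.08), returning to the start.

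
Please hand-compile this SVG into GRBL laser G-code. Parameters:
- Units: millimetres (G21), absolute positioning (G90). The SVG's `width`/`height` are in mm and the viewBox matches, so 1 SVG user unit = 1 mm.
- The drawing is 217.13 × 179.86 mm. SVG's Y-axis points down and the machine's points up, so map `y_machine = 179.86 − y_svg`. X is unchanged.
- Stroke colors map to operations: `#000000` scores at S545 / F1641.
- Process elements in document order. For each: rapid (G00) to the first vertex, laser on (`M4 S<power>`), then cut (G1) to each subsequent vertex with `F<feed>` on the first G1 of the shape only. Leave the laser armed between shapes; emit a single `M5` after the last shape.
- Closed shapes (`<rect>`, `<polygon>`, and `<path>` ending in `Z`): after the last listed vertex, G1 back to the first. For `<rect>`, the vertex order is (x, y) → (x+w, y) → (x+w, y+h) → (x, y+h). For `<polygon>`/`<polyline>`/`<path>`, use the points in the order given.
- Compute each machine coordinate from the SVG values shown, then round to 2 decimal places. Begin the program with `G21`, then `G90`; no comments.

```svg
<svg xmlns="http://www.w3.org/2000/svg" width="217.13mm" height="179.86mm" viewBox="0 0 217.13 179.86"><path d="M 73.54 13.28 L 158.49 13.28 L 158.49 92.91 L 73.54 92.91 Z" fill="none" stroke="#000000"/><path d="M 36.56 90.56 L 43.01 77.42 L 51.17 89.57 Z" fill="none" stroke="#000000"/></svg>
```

G21
G90
G00 X73.54 Y166.58
M4 S545
G1 X158.49 Y166.58 F1641
G1 X158.49 Y86.95
G1 X73.54 Y86.95
G1 X73.54 Y166.58
G00 X36.56 Y89.30
M4 S545
G1 X43.01 Y102.44 F1641
G1 X51.17 Y90.29
G1 X36.56 Y89.30
M5

Since the viewBox matches the mm dimensions, user units are millimetres directly. The only transform is the Y-flip y_m = 179.86 − y_svg.

Shape 1 is a rectangle drawn with `<path>`. Its stroke #000000 means score at S545, F1641. After flipping Y the toolpath is (73.54,166.58) → (158.49,166.58) → (158.49,86.95) → (73.54,86.95) → (73.54,166.58), returning to the start.

Shape 2 is a regular polygon drawn with `<path>`. Its stroke #000000 means score at S545, F1641. After flipping Y the toolpath is (36.56,89.30) → (43.01,102.44) → (51.17,90.29) → (36.56,89.30), returning to the start.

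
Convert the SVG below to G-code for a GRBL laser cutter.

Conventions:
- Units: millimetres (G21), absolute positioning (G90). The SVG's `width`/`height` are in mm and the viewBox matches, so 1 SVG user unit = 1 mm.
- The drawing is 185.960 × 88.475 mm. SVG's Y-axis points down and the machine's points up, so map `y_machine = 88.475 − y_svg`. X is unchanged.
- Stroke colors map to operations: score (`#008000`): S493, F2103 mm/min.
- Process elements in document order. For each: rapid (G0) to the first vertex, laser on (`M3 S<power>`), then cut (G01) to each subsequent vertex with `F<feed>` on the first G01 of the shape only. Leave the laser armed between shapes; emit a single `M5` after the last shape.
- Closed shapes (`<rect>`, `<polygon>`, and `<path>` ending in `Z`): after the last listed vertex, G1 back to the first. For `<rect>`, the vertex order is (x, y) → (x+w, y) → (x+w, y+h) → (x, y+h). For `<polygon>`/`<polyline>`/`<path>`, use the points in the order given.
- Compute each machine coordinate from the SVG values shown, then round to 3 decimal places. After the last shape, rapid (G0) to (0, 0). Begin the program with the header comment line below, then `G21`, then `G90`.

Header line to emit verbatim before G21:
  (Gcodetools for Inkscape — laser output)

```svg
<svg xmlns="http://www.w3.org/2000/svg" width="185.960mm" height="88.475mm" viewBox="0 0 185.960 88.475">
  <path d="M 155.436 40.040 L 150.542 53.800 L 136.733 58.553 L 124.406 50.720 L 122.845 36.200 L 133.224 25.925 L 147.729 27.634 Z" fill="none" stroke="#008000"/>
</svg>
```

Since the viewBox matches the mm dimensions, user units are millimetres directly. The only transform is the Y-flip y_m = 88.475 − y_svg.

Shape 1 is a regular polygon drawn with `<path>`. Its stroke #008000 means score at S493, F2103. After flipping Y the toolpath is (155.436,48.435) → (150.542,34.675) → (136.733,29.922) → (124.406,37.755) → (122.845,52.275) → (133.224,62.550) → (147.729,60.841) → (155.436,48.435), returning to the start.

(Gcodetools for Inkscape — laser output)
G21
G90
G0 X155.436 Y48.435
M3 S493
G01 X150.542 Y34.675 F2103
G01 X136.733 Y29.922
G01 X124.406 Y37.755
G01 X122.845 Y52.275
G01 X133.224 Y62.550
G01 X147.729 Y60.841
G01 X155.436 Y48.435
M5
G0 X0.000 Y0.000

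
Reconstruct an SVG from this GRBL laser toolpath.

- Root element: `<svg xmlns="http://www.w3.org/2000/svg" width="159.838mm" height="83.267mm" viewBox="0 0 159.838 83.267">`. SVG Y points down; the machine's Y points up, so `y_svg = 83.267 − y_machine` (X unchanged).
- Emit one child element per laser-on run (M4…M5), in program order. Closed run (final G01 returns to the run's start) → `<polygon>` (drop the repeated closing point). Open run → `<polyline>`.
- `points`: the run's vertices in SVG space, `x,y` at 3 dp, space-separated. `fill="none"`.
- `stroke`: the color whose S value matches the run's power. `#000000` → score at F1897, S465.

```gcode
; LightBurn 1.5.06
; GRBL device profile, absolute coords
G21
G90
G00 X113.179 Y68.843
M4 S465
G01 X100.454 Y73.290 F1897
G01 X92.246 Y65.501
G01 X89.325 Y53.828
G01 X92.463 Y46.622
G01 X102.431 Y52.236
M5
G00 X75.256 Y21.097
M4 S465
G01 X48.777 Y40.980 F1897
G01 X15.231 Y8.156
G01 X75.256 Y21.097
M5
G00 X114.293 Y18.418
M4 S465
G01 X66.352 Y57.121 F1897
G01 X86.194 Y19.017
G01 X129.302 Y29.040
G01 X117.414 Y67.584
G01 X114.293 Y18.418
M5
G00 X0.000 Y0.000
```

<svg xmlns="http://www.w3.org/2000/svg" width="159.838mm" height="83.267mm" viewBox="0 0 159.838 83.267">
  <polyline points="113.179,14.424 100.454,9.977 92.246,17.766 89.325,29.439 92.463,36.645 102.431,31.031" fill="none" stroke="#000000"/>
  <polygon points="75.256,62.170 48.777,42.287 15.231,75.111" fill="none" stroke="#000000"/>
  <polygon points="114.293,64.849 66.352,26.146 86.194,64.250 129.302,54.227 117.414,15.683" fill="none" stroke="#000000"/>
</svg>

y_svg = 83.267 − y_m. Every run uses S465, so all elements get stroke `#000000` (score).

[1] open run; points: 113.179,14.424 100.454,9.977 92.246,17.766 89.325,29.439 92.463,36.645 102.431,31.031

[2] closed run; points: 75.256,62.170 48.777,42.287 15.231,75.111

[3] closed run; points: 114.293,64.849 66.352,26.146 86.194,64.250 129.302,54.227 117.414,15.683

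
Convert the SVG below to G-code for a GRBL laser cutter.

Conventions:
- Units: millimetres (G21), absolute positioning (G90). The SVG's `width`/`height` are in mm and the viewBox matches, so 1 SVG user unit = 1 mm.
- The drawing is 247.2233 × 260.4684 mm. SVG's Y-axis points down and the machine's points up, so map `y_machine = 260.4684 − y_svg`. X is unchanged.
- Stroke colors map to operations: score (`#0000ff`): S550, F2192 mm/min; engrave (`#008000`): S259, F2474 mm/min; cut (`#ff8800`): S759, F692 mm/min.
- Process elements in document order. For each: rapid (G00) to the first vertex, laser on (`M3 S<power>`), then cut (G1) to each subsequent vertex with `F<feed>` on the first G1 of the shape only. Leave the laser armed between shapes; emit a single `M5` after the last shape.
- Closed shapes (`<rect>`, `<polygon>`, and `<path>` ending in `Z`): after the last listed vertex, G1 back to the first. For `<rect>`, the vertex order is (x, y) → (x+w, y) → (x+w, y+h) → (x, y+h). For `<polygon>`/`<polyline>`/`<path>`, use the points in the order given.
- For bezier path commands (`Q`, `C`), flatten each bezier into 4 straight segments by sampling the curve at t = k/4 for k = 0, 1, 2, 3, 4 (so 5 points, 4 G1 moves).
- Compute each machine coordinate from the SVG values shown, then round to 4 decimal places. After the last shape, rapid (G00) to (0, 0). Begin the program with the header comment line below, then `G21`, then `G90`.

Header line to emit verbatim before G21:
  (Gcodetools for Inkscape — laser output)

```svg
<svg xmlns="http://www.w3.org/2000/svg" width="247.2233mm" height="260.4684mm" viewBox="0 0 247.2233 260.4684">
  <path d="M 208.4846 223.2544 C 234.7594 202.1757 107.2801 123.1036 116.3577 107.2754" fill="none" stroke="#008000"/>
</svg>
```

(Gcodetools for Inkscape — laser output)
G21
G90
G00 X208.4846 Y37.2140
M3 S259
G1 X203.8979 Y62.0025 F2474
G1 X168.8701 Y97.1724
G1 X130.6178 Y131.3580
G1 X116.3577 Y153.1930
M5
G00 X0.0000 Y0.0000

viewBox `0 0 247.2233 260.4684` with mm width/height → 1 unit = 1 mm. Flip: y_m = 260.4684 − y_svg.

**Shape 1** — `<path>` cubic bezier, stroke `#008000` → engrave (S259, F2474). Control points (SVG): P0=(208.4846,223.2544), P1=(234.7594,202.1757), P2=(107.2801,123.1036), P3=(116.3577,107.2754); sampled at t=k/4. Machine vertices: (208.4846,37.2140) → (203.8979,62.0025) → (168.8701,97.1724) → (130.6178,131.3580) → (116.3577,153.1930). Open path.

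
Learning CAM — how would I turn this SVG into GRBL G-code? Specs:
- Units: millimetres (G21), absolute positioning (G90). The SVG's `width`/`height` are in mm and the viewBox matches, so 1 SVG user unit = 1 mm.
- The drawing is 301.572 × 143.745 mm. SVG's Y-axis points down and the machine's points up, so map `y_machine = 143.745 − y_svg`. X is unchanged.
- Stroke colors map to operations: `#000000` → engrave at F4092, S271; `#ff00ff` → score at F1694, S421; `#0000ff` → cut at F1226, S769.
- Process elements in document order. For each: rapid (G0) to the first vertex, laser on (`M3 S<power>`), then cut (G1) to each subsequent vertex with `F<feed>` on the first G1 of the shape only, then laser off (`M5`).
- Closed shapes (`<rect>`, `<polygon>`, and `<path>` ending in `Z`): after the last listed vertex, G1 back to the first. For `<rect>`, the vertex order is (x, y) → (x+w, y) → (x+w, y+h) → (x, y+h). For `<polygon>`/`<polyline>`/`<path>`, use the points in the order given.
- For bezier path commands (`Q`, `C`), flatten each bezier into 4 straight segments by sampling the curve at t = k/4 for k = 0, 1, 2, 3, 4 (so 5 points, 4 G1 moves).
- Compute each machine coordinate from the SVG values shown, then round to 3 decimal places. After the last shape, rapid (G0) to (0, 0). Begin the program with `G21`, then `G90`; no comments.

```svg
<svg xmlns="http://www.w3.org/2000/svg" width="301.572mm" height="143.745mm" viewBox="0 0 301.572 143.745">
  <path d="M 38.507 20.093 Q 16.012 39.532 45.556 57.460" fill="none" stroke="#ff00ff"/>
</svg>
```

G21
G90
G0 X38.507 Y123.652
M3 S421
G1 X30.512 Y114.027 F1694
G1 X29.022 Y104.591
G1 X34.036 Y95.343
G1 X45.556 Y86.285
M5
G0 X0.000 Y0.000

1 u = 1 mm; y_m = 143.745 − y.

[1] `<path>` quadratic bezier, #ff00ff→score S421 F1694: (38.507,123.652) → (30.512,114.027) → (29.022,104.591) → (34.036,95.343) → (45.556,86.285)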